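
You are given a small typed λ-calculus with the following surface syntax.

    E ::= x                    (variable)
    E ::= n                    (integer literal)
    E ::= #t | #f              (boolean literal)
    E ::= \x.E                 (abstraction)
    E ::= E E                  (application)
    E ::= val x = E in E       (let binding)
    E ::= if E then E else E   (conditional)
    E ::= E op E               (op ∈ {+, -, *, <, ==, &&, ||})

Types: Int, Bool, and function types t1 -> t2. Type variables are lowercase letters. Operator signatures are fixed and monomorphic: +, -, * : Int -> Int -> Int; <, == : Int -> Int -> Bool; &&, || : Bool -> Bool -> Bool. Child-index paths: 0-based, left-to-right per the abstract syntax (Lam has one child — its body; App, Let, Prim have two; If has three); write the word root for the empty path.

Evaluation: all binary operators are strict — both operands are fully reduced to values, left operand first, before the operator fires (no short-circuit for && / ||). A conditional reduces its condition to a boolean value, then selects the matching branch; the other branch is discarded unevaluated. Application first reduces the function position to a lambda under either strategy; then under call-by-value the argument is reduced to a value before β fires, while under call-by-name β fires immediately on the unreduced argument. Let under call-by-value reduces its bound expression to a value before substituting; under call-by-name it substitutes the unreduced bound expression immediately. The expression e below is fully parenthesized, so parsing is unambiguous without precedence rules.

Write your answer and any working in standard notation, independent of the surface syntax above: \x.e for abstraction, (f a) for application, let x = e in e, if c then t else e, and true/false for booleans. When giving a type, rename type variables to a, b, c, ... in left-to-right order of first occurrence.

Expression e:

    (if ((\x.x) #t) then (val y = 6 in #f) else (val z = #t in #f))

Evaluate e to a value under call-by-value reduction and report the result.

Derivation:
step 0: (if ((\x.x) true) then (let y = 6 in false) else (let z = true in false))
step 1: [beta@0] (if true then (let y = 6 in false) else (let z = true in false))
step 2: [if@root] (let y = 6 in false)
step 3: [let@root] false

Answer: false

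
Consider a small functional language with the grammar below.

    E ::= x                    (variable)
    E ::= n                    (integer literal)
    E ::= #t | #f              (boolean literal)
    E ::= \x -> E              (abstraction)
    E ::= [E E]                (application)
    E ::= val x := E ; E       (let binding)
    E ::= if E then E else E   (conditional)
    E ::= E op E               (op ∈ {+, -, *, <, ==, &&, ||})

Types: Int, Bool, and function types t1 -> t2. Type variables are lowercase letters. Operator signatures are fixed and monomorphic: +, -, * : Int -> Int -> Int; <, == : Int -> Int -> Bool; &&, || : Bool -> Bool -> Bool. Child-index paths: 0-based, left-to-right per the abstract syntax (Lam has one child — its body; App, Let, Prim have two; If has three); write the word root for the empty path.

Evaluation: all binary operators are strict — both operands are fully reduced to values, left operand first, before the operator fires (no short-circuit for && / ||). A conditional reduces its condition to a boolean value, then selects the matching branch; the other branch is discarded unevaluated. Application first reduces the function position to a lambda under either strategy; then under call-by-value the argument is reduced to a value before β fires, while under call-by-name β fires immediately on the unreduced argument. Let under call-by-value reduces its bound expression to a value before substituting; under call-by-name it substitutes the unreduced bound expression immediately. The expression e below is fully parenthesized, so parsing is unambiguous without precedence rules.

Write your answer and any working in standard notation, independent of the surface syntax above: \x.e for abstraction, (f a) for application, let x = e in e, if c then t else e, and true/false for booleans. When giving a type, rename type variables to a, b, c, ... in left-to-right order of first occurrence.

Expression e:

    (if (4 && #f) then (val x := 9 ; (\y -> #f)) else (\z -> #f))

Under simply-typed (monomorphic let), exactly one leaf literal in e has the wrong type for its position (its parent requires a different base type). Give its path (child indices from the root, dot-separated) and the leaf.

Trace:
  unify Int ~ Bool
  FAIL: mismatch Int ~ Bool

Answer: 0.0 : 4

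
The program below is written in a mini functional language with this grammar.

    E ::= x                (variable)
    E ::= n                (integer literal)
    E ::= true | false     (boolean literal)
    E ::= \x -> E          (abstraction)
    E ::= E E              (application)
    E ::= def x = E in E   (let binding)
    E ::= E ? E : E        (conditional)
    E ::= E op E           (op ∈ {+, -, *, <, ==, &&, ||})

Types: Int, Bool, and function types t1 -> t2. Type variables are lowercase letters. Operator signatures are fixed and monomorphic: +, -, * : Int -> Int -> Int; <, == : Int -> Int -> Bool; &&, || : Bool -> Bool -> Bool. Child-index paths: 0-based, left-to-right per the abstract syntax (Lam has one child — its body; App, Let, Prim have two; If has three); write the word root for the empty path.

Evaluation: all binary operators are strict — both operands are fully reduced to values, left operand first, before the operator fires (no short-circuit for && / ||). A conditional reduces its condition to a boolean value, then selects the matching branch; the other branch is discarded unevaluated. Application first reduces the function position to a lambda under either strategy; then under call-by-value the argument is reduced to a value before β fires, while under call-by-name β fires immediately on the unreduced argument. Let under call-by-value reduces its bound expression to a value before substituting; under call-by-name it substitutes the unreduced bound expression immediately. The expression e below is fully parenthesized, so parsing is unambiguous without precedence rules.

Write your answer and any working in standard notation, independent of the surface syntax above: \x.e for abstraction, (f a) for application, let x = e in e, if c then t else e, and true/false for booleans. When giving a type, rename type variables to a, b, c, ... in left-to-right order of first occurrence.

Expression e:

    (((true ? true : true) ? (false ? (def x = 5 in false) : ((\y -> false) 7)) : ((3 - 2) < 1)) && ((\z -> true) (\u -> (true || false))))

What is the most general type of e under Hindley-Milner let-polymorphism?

Working:
  unify Bool ~ Bool
  unify Bool ~ Bool
  unify Bool ~ Bool
  unify Bool ~ Bool
let x : Int
\y._ : a -> Bool
  unify a -> Bool ~ Int -> b
  unify a ~ Int
  unify Bool ~ b
_ _ : Bool
  unify Bool ~ Bool
  unify Int ~ Int
  unify Int ~ Int
  unify Int ~ Int
  unify Int ~ Int
  unify Bool ~ Bool
  unify Bool ~ Bool
\z._ : c -> Bool
  unify Bool ~ Bool
  unify Bool ~ Bool
\u._ : d -> Bool
  unify c -> Bool ~ (d -> Bool) -> e
  unify c ~ d -> Bool
  unify Bool ~ e
_ _ : Bool
  unify Bool ~ Bool

Answer: Bool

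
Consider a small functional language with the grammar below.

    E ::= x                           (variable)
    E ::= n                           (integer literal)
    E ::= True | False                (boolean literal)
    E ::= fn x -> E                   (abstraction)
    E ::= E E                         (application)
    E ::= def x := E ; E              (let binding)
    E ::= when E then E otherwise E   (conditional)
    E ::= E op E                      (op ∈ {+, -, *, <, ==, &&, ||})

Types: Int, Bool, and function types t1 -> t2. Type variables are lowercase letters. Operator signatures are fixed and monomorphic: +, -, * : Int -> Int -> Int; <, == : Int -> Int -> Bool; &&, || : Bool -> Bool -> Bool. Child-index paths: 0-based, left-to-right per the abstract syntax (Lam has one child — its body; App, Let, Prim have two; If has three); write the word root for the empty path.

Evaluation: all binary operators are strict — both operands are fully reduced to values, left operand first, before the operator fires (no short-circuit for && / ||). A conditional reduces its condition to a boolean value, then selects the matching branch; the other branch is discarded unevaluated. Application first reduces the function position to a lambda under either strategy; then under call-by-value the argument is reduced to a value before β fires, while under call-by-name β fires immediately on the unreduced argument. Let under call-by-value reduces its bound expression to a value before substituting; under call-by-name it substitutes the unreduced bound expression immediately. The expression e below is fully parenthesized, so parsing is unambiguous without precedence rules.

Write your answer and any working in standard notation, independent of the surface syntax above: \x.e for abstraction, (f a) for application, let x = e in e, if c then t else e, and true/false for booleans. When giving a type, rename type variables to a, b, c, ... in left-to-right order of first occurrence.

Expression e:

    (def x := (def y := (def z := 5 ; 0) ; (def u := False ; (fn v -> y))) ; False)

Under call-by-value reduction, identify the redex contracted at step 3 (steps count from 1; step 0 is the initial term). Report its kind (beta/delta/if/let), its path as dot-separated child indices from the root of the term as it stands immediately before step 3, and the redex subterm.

Answer: let at 0 : (let u = false in (\v.0))

Derivation:
step 0: (let x = (let y = (let z = 5 in 0) in (let u = false in (\v.y))) in false)
step 1: [let@0.0] (let x = (let y = 0 in (let u = false in (\v.y))) in false)
step 2: [let@0] (let x = (let u = false in (\v.0)) in false)
step 3: [let@0] (let x = (\v.0) in false)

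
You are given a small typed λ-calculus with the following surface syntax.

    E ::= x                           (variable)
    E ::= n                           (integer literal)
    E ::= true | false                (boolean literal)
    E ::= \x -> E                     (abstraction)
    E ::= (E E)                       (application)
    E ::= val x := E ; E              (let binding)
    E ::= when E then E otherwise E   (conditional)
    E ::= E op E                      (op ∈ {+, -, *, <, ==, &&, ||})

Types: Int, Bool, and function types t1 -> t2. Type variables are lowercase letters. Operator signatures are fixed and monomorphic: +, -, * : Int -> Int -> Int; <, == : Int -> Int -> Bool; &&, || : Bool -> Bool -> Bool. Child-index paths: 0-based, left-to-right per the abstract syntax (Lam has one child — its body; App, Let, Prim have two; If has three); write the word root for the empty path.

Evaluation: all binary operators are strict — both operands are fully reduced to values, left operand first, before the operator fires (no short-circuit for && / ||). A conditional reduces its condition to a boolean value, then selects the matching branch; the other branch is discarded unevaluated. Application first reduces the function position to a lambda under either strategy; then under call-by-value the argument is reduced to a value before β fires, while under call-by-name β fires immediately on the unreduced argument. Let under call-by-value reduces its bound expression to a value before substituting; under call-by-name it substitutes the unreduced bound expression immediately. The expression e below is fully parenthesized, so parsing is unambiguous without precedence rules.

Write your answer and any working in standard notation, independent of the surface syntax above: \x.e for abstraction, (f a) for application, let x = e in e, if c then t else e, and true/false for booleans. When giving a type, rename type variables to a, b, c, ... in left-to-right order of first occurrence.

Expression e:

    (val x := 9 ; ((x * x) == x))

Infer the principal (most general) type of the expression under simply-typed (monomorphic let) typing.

Working:
let x : Int
x : Int
  unify Int ~ Int
x : Int
  unify Int ~ Int
  unify Int ~ Int
x : Int
  unify Int ~ Int

Answer: Bool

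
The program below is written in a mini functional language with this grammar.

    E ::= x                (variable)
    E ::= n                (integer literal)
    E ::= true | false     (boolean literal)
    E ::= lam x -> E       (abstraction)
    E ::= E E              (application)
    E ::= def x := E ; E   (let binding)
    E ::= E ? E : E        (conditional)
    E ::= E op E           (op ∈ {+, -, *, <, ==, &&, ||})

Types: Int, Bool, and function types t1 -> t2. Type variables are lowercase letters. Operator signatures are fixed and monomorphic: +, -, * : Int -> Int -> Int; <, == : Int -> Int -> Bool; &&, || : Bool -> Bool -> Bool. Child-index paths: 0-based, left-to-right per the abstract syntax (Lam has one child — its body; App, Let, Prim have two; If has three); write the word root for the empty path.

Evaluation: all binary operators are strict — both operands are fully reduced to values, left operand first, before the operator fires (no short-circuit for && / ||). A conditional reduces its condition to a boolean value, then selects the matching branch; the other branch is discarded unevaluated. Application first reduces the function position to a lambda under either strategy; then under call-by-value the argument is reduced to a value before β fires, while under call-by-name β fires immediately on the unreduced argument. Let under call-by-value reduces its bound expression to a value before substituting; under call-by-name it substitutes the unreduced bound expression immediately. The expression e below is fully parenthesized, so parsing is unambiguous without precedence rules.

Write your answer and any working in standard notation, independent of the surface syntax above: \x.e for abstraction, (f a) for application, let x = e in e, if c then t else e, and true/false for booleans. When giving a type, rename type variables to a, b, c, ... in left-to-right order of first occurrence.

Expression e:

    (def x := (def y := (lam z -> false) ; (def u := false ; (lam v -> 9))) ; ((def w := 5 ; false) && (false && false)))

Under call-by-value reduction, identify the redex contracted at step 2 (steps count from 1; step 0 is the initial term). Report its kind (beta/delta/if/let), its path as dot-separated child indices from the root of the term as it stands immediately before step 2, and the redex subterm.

Answer: let at 0 : (let u = false in (\v.9))

Trace:
step 0: (let x = (let y = (\z.false) in (let u = false in (\v.9))) in ((let w = 5 in false) && (false && false)))
step 1: [let@0] (let x = (let u = false in (\v.9)) in ((let w = 5 in false) && (false && false)))
step 2: [let@0] (let x = (\v.9) in ((let w = 5 in false) && (false && false)))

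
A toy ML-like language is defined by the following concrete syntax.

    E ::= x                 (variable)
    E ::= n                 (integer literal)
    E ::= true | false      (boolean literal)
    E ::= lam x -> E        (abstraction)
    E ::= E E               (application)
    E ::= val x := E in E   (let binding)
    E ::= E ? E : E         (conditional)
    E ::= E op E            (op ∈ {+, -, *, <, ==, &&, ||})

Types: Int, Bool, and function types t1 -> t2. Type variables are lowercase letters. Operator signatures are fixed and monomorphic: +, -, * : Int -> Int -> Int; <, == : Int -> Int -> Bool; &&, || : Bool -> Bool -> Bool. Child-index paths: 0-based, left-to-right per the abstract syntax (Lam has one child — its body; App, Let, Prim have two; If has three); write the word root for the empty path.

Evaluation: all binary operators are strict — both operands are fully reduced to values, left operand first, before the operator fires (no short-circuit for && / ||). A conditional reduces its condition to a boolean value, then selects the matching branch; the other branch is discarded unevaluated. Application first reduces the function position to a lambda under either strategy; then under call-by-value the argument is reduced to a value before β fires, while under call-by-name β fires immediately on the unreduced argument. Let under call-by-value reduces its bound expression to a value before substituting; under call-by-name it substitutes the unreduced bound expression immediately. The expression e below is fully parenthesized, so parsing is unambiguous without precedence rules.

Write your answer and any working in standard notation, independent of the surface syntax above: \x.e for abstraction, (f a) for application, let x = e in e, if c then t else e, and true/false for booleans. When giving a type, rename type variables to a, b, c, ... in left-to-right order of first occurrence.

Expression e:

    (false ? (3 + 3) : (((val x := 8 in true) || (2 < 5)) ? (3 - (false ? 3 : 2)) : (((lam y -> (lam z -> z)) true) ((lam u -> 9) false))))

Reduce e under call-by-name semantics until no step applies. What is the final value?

Derivation:
step 0: (if false then (3 + 3) else (if ((let x = 8 in true) || (2 < 5)) then (3 - (if false then 3 else 2)) else (((\y.(\z.z)) true) ((\u.9) false))))
step 1: [if@root] (if ((let x = 8 in true) || (2 < 5)) then (3 - (if false then 3 else 2)) else (((\y.(\z.z)) true) ((\u.9) false)))
step 2: [let@0.0] (if (true || (2 < 5)) then (3 - (if false then 3 else 2)) else (((\y.(\z.z)) true) ((\u.9) false)))
step 3: [delta@0.1] (if (true || true) then (3 - (if false then 3 else 2)) else (((\y.(\z.z)) true) ((\u.9) false)))
step 4: [delta@0] (if true then (3 - (if false then 3 else 2)) else (((\y.(\z.z)) true) ((\u.9) false)))
step 5: [if@root] (3 - (if false then 3 else 2))
step 6: [if@1] (3 - 2)
step 7: [delta@root] 1

Answer: 1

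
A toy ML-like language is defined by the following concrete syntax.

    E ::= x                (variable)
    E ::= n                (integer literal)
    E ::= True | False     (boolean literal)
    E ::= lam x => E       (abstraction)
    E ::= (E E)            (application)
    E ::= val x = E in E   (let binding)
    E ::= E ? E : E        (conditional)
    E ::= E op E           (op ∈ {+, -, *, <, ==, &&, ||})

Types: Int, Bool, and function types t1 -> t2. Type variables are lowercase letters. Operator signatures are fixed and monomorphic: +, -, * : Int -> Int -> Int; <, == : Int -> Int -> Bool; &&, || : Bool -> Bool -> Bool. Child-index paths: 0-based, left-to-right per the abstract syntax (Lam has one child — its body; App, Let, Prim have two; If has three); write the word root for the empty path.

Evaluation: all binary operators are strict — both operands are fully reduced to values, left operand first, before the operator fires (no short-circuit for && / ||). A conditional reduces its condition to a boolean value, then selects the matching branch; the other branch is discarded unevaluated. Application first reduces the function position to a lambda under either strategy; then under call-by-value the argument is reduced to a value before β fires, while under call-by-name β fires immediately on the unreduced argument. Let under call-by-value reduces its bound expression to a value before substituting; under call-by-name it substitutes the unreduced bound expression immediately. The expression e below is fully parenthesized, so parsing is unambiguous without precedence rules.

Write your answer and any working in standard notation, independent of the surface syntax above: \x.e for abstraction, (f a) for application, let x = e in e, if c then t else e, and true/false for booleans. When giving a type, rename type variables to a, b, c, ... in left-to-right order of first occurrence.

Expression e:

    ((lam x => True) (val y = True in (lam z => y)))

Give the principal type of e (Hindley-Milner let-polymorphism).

Derivation:
\x._ : a -> Bool
let y : Bool
y : Bool
\z._ : b -> Bool
  unify a -> Bool ~ (b -> Bool) -> c
  unify a ~ b -> Bool
  unify Bool ~ c
_ _ : Bool

Answer: Bool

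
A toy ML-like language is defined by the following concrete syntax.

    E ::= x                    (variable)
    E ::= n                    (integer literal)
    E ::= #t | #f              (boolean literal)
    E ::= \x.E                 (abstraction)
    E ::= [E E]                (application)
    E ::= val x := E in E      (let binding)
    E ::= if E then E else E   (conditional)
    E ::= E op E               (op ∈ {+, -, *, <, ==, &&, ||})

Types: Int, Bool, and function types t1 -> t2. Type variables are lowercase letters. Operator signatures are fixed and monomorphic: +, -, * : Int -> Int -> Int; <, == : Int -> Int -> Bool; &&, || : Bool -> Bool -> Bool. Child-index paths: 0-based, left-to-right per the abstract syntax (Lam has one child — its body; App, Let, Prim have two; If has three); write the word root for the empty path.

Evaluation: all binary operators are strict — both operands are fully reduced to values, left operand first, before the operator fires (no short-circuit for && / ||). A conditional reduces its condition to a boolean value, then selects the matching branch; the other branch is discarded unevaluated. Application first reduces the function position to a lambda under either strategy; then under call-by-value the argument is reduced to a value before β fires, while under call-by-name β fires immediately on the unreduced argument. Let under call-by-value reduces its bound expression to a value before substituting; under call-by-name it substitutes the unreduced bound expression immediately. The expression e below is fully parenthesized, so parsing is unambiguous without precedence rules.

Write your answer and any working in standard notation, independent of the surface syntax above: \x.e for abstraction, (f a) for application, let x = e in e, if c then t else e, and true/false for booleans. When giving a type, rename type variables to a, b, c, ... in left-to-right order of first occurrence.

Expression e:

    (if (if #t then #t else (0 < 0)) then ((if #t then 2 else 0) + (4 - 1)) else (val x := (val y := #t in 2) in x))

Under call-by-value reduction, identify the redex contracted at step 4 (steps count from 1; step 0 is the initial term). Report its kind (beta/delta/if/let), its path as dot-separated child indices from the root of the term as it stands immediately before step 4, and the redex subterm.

Derivation:
step 0: (if (if true then true else (0 < 0)) then ((if true then 2 else 0) + (4 - 1)) else (let x = (let y = true in 2) in x))
step 1: [if@0] (if true then ((if true then 2 else 0) + (4 - 1)) else (let x = (let y = true in 2) in x))
step 2: [if@root] ((if true then 2 else 0) + (4 - 1))
step 3: [if@0] (2 + (4 - 1))
step 4: [delta@1] (2 + 3)

Answer: delta at 1 : (4 - 1)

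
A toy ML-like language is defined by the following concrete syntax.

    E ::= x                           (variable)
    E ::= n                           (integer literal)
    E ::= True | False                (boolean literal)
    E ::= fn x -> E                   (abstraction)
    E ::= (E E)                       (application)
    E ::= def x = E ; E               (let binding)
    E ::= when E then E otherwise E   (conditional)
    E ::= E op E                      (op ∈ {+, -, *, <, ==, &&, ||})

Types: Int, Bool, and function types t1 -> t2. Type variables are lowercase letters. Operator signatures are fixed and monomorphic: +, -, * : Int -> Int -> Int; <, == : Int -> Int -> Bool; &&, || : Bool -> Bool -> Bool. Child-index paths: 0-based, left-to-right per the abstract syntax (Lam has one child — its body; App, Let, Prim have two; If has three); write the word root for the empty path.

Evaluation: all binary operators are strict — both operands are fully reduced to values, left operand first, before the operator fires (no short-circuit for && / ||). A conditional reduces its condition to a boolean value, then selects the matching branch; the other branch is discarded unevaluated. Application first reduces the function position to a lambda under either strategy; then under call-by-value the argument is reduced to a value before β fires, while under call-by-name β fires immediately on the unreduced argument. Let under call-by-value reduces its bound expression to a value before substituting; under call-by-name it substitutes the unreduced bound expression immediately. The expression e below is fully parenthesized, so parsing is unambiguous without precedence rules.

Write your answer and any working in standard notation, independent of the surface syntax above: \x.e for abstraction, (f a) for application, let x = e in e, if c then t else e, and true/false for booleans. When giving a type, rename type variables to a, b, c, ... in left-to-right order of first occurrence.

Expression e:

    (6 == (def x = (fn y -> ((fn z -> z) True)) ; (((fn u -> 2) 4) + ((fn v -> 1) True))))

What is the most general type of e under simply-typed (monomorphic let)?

Working:
  unify Int ~ Int
z : b
\z._ : b -> b
  unify b -> b ~ Bool -> c
  unify b ~ Bool
  unify Bool ~ c
_ _ : Bool
\y._ : a -> Bool
let x : a -> Bool
\u._ : d -> Int
  unify d -> Int ~ Int -> e
  unify d ~ Int
  unify Int ~ e
_ _ : Int
  unify Int ~ Int
\v._ : f -> Int
  unify f -> Int ~ Bool -> g
  unify f ~ Bool
  unify Int ~ g
_ _ : Int
  unify Int ~ Int
  unify Int ~ Int

Answer: Bool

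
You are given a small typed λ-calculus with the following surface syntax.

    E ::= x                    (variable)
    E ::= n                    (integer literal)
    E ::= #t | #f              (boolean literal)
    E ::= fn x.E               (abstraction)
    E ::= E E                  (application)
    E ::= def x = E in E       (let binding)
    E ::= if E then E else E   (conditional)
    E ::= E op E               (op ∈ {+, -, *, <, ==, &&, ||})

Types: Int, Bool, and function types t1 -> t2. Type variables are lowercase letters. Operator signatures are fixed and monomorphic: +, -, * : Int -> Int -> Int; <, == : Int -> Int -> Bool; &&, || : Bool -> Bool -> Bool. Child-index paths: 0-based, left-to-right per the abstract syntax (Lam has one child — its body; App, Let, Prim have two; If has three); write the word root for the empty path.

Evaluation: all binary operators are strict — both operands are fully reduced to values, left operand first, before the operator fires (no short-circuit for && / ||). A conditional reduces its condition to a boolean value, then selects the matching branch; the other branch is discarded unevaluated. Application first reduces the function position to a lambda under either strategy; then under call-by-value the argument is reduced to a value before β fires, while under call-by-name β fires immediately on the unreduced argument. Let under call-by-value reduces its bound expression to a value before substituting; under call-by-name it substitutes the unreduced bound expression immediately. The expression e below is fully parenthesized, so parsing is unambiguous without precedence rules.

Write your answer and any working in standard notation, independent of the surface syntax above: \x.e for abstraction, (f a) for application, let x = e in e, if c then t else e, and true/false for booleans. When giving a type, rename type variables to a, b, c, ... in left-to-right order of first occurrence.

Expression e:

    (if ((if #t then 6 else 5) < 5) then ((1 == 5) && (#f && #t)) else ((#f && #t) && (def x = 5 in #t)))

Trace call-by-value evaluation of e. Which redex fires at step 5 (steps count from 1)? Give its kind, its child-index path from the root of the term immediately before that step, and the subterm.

Derivation:
step 0: (if ((if true then 6 else 5) < 5) then ((1 == 5) && (false && true)) else ((false && true) && (let x = 5 in true)))
step 1: [if@0.0] (if (6 < 5) then ((1 == 5) && (false && true)) else ((false && true) && (let x = 5 in true)))
step 2: [delta@0] (if false then ((1 == 5) && (false && true)) else ((false && true) && (let x = 5 in true)))
step 3: [if@root] ((false && true) && (let x = 5 in true))
step 4: [delta@0] (false && (let x = 5 in true))
step 5: [let@1] (false && true)

Answer: let at 1 : (let x = 5 in true)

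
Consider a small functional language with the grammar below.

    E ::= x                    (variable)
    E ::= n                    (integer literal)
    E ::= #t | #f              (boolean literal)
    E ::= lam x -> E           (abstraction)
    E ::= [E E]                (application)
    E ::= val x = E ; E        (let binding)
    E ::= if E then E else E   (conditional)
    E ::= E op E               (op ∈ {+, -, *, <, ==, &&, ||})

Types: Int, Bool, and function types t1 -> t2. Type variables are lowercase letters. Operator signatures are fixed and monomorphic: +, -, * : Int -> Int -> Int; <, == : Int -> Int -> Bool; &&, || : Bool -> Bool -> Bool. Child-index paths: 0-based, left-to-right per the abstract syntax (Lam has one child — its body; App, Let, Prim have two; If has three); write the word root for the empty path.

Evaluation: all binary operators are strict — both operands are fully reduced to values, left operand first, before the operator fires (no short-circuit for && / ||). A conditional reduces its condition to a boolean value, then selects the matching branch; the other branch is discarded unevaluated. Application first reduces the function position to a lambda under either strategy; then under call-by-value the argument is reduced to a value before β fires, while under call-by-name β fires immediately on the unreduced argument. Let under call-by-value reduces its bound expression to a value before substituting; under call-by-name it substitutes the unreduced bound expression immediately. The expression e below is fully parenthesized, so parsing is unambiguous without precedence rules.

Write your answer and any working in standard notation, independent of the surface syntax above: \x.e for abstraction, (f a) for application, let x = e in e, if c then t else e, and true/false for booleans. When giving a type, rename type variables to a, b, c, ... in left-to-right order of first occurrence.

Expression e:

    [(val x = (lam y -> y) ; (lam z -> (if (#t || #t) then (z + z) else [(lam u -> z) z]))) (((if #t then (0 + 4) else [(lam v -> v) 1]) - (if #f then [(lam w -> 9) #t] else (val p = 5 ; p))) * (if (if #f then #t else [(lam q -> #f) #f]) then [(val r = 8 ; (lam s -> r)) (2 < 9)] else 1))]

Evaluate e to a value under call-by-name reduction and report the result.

Working:
step 0: ((let x = (\y.y) in (\z.(if (true || true) then (z + z) else ((\u.z) z)))) (((if true then (0 + 4) else ((\v.v) 1)) - (if false then ((\w.9) true) else (let p = 5 in p))) * (if (if false then true else ((\q.false) false)) then ((let r = 8 in (\s.r)) (2 < 9)) else 1)))
step 1: [let@0] ((\z.(if (true || true) then (z + z) else ((\u.z) z))) (((if true then (0 + 4) else ((\v.v) 1)) - (if false then ((\w.9) true) else (let p = 5 in p))) * (if (if false then true else ((\q.false) false)) then ((let r = 8 in (\s.r)) (2 < 9)) else 1)))
step 2: [beta@root] (if (true || true) then ((((if true then (0 + 4) else ((\v.v) 1)) - (if false then ((\w.9) true) else (let p = 5 in p))) * (if (if false then true else ((\q.false) false)) then ((let r = 8 in (\s.r)) (2 < 9)) else 1)) + (((if true then (0 + 4) else ((\v.v) 1)) - (if false then ((\w.9) true) else (let p = 5 in p))) * (if (if false then true else ((\q.false) false)) then ((let r = 8 in (\s.r)) (2 < 9)) else 1))) else ((\u.(((if true then (0 + 4) else ((\v.v) 1)) - (if false then ((\w.9) true) else (let p = 5 in p))) * (if (if false then true else ((\q.false) false)) then ((let r = 8 in (\s.r)) (2 < 9)) else 1))) (((if true then (0 + 4) else ((\v.v) 1)) - (if false then ((\w.9) true) else (let p = 5 in p))) * (if (if false then true else ((\q.false) false)) then ((let r = 8 in (\s.r)) (2 < 9)) else 1))))
step 3: [delta@0] (if true then ((((if true then (0 + 4) else ((\v.v) 1)) - (if false then ((\w.9) true) else (let p = 5 in p))) * (if (if false then true else ((\q.false) false)) then ((let r = 8 in (\s.r)) (2 < 9)) else 1)) + (((if true then (0 + 4) else ((\v.v) 1)) - (if false then ((\w.9) true) else (let p = 5 in p))) * (if (if false then true else ((\q.false) false)) then ((let r = 8 in (\s.r)) (2 < 9)) else 1))) else ((\u.(((if true then (0 + 4) else ((\v.v) 1)) - (if false then ((\w.9) true) else (let p = 5 in p))) * (if (if false then true else ((\q.false) false)) then ((let r = 8 in (\s.r)) (2 < 9)) else 1))) (((if true then (0 + 4) else ((\v.v) 1)) - (if false then ((\w.9) true) else (let p = 5 in p))) * (if (if false then true else ((\q.false) false)) then ((let r = 8 in (\s.r)) (2 < 9)) else 1))))
step 4: [if@root] ((((if true then (0 + 4) else ((\v.v) 1)) - (if false then ((\w.9) true) else (let p = 5 in p))) * (if (if false then true else ((\q.false) false)) then ((let r = 8 in (\s.r)) (2 < 9)) else 1)) + (((if true then (0 + 4) else ((\v.v) 1)) - (if false then ((\w.9) true) else (let p = 5 in p))) * (if (if false then true else ((\q.false) false)) then ((let r = 8 in (\s.r)) (2 < 9)) else 1)))
step 5: [if@0.0.0] ((((0 + 4) - (if false then ((\w.9) true) else (let p = 5 in p))) * (if (if false then true else ((\q.false) false)) then ((let r = 8 in (\s.r)) (2 < 9)) else 1)) + (((if true then (0 + 4) else ((\v.v) 1)) - (if false then ((\w.9) true) else (let p = 5 in p))) * (if (if false then true else ((\q.false) false)) then ((let r = 8 in (\s.r)) (2 < 9)) else 1)))
step 6: [delta@0.0.0] (((4 - (if false then ((\w.9) true) else (let p = 5 in p))) * (if (if false then true else ((\q.false) false)) then ((let r = 8 in (\s.r)) (2 < 9)) else 1)) + (((if true then (0 + 4) else ((\v.v) 1)) - (if false then ((\w.9) true) else (let p = 5 in p))) * (if (if false then true else ((\q.false) false)) then ((let r = 8 in (\s.r)) (2 < 9)) else 1)))
step 7: [if@0.0.1] (((4 - (let p = 5 in p)) * (if (if false then true else ((\q.false) false)) then ((let r = 8 in (\s.r)) (2 < 9)) else 1)) + (((if true then (0 + 4) else ((\v.v) 1)) - (if false then ((\w.9) true) else (let p = 5 in p))) * (if (if false then true else ((\q.false) false)) then ((let r = 8 in (\s.r)) (2 < 9)) else 1)))
step 8: [let@0.0.1] (((4 - 5) * (if (if false then true else ((\q.false) false)) then ((let r = 8 in (\s.r)) (2 < 9)) else 1)) + (((if true then (0 + 4) else ((\v.v) 1)) - (if false then ((\w.9) true) else (let p = 5 in p))) * (if (if false then true else ((\q.false) false)) then ((let r = 8 in (\s.r)) (2 < 9)) else 1)))
step 9: [delta@0.0] ((-1 * (if (if false then true else ((\q.false) false)) then ((let r = 8 in (\s.r)) (2 < 9)) else 1)) + (((if true then (0 + 4) else ((\v.v) 1)) - (if false then ((\w.9) true) else (let p = 5 in p))) * (if (if false then true else ((\q.false) false)) then ((let r = 8 in (\s.r)) (2 < 9)) else 1)))
step 10: [if@0.1.0] ((-1 * (if ((\q.false) false) then ((let r = 8 in (\s.r)) (2 < 9)) else 1)) + (((if true then (0 + 4) else ((\v.v) 1)) - (if false then ((\w.9) true) else (let p = 5 in p))) * (if (if false then true else ((\q.false) false)) then ((let r = 8 in (\s.r)) (2 < 9)) else 1)))
step 11: [beta@0.1.0] ((-1 * (if false then ((let r = 8 in (\s.r)) (2 < 9)) else 1)) + (((if true then (0 + 4) else ((\v.v) 1)) - (if false then ((\w.9) true) else (let p = 5 in p))) * (if (if false then true else ((\q.false) false)) then ((let r = 8 in (\s.r)) (2 < 9)) else 1)))
step 12: [if@0.1] ((-1 * 1) + (((if true then (0 + 4) else ((\v.v) 1)) - (if false then ((\w.9) true) else (let p = 5 in p))) * (if (if false then true else ((\q.false) false)) then ((let r = 8 in (\s.r)) (2 < 9)) else 1)))
step 13: [delta@0] (-1 + (((if true then (0 + 4) else ((\v.v) 1)) - (if false then ((\w.9) true) else (let p = 5 in p))) * (if (if false then true else ((\q.false) false)) then ((let r = 8 in (\s.r)) (2 < 9)) else 1)))
step 14: [if@1.0.0] (-1 + (((0 + 4) - (if false then ((\w.9) true) else (let p = 5 in p))) * (if (if false then true else ((\q.false) false)) then ((let r = 8 in (\s.r)) (2 < 9)) else 1)))
step 15: [delta@1.0.0] (-1 + ((4 - (if false then ((\w.9) true) else (let p = 5 in p))) * (if (if false then true else ((\q.false) false)) then ((let r = 8 in (\s.r)) (2 < 9)) else 1)))
step 16: [if@1.0.1] (-1 + ((4 - (let p = 5 in p)) * (if (if false then true else ((\q.false) false)) then ((let r = 8 in (\s.r)) (2 < 9)) else 1)))
step 17: [let@1.0.1] (-1 + ((4 - 5) * (if (if false then true else ((\q.false) false)) then ((let r = 8 in (\s.r)) (2 < 9)) else 1)))
step 18: [delta@1.0] (-1 + (-1 * (if (if false then true else ((\q.false) false)) then ((let r = 8 in (\s.r)) (2 < 9)) else 1)))
step 19: [if@1.1.0] (-1 + (-1 * (if ((\q.false) false) then ((let r = 8 in (\s.r)) (2 < 9)) else 1)))
step 20: [beta@1.1.0] (-1 + (-1 * (if false then ((let r = 8 in (\s.r)) (2 < 9)) else 1)))
step 21: [if@1.1] (-1 + (-1 * 1))
step 22: [delta@1] (-1 + -1)
step 23: [delta@root] -2

Answer: -2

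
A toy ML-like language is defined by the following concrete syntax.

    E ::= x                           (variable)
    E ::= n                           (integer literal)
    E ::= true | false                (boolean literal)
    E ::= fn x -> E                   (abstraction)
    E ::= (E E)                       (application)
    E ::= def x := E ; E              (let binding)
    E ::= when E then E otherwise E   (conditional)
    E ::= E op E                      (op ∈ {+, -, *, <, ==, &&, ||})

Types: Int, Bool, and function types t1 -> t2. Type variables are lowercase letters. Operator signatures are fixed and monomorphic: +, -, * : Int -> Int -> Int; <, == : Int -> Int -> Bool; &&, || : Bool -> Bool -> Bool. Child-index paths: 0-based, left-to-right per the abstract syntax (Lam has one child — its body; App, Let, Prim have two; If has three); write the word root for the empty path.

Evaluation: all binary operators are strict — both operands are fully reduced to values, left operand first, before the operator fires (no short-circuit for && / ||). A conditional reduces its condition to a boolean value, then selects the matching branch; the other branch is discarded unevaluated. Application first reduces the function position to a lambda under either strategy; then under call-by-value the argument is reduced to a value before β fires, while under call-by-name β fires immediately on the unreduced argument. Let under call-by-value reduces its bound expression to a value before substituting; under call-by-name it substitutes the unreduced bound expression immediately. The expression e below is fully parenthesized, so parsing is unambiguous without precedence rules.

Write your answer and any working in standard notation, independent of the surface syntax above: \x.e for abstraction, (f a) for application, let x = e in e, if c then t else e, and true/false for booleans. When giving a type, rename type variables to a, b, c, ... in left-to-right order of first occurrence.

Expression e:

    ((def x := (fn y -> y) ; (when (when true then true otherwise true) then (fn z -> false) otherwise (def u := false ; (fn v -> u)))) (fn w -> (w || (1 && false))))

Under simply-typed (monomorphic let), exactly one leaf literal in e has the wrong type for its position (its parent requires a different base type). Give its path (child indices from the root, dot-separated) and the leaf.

Trace:
y : a
\y._ : a -> a
let x : a -> a
  unify Bool ~ Bool
  unify Bool ~ Bool
  unify Bool ~ Bool
\z._ : b -> Bool
let u : Bool
u : Bool
\v._ : c -> Bool
  unify b -> Bool ~ c -> Bool
  unify b ~ c
  unify Bool ~ Bool
w : d
  unify d ~ Bool
  unify Int ~ Bool
  FAIL: mismatch Int ~ Bool

Answer: 1.0.1.0 : 1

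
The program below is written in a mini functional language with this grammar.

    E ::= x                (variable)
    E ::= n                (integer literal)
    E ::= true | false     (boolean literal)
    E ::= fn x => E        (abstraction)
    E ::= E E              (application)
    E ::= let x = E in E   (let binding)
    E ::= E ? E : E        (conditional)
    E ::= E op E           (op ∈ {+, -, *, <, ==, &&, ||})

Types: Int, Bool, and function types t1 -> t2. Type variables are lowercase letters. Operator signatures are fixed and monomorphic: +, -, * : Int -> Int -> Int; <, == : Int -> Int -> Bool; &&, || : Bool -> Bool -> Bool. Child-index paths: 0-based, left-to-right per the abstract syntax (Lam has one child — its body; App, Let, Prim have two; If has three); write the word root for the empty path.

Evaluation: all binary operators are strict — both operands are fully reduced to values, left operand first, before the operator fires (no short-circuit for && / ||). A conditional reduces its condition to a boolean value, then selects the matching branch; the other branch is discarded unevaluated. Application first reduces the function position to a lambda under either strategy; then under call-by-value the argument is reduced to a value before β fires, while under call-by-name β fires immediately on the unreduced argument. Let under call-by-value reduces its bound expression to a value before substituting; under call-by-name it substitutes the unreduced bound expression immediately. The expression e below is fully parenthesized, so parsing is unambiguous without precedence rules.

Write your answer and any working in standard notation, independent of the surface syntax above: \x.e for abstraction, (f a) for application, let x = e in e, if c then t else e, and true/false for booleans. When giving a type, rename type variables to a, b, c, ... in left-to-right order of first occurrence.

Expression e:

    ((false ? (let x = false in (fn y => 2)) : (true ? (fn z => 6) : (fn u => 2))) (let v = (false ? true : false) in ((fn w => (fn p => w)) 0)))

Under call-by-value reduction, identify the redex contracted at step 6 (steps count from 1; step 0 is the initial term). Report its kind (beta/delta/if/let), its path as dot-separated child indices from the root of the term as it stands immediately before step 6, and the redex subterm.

Trace:
step 0: ((if false then (let x = false in (\y.2)) else (if true then (\z.6) else (\u.2))) (let v = (if false then true else false) in ((\w.(\p.w)) 0)))
step 1: [if@0] ((if true then (\z.6) else (\u.2)) (let v = (if false then true else false) in ((\w.(\p.w)) 0)))
step 2: [if@0] ((\z.6) (let v = (if false then true else false) in ((\w.(\p.w)) 0)))
step 3: [if@1.0] ((\z.6) (let v = false in ((\w.(\p.w)) 0)))
step 4: [let@1] ((\z.6) ((\w.(\p.w)) 0))
step 5: [beta@1] ((\z.6) (\p.0))
step 6: [beta@root] 6

Answer: beta at root : ((\z.6) (\p.0))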